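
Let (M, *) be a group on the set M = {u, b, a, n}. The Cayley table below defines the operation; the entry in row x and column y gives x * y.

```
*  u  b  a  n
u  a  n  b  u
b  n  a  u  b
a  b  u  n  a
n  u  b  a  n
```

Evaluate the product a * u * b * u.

b

a * u = b
b * b = a
a * u = b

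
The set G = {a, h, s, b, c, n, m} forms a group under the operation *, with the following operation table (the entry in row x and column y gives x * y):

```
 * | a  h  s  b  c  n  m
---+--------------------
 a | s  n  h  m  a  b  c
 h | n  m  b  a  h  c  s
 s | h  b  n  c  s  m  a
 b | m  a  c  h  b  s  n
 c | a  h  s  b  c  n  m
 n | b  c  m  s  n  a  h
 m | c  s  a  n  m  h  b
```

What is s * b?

Read row s, column b: s * b = c.
(Structurally, G here is isomorphic to the cyclic group Z_7.)

c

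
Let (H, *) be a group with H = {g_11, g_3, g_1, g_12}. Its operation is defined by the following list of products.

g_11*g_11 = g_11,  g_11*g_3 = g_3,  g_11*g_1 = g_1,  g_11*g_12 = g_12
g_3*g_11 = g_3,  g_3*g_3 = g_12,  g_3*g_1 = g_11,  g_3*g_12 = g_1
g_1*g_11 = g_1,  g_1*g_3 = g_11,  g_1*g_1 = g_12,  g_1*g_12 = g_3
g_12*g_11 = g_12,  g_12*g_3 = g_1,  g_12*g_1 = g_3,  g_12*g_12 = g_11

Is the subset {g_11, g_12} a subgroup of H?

{g_11, g_12} contains the identity g_11.
Checking products: every product of two elements of {g_11, g_12} (read from the table) lies in {g_11, g_12}, so the set is closed.
In a finite group, a nonempty closed subset is a subgroup. So {g_11, g_12} ≤ H.
(Structurally, H here is isomorphic to the cyclic group Z_4.)

Yes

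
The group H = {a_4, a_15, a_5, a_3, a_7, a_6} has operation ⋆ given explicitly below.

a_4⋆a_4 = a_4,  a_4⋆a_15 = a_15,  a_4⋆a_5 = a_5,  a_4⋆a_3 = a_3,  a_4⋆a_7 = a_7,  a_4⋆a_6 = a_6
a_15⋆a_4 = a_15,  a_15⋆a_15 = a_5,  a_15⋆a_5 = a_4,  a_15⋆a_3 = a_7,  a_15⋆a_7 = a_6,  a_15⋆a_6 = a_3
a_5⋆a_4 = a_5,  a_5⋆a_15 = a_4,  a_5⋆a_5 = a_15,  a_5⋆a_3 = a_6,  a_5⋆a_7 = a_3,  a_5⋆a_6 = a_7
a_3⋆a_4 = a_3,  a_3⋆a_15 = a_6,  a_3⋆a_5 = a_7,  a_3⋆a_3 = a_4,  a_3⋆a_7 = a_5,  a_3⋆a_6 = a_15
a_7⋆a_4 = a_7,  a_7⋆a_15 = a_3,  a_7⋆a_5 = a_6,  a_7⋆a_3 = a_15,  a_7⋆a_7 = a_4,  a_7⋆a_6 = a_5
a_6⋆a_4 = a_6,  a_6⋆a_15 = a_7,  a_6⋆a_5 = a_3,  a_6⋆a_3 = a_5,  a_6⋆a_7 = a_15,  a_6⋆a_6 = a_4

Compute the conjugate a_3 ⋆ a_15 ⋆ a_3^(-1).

a_5

The identity is a_4. In row a_3, the entry a_4 sits in column a_3, so a_3^(-1) = a_3.
a_3 ⋆ a_15 = a_6
a_6 ⋆ a_3 = a_5
(Structurally, H here is isomorphic to the symmetric group S_3.)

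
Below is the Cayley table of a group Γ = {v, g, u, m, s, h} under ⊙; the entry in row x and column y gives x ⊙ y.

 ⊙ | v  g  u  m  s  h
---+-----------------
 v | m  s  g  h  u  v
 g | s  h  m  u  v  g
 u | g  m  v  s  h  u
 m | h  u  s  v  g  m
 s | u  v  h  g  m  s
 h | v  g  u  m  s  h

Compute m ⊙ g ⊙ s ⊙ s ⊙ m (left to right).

g

m ⊙ g = u
u ⊙ s = h
h ⊙ s = s
s ⊙ m = g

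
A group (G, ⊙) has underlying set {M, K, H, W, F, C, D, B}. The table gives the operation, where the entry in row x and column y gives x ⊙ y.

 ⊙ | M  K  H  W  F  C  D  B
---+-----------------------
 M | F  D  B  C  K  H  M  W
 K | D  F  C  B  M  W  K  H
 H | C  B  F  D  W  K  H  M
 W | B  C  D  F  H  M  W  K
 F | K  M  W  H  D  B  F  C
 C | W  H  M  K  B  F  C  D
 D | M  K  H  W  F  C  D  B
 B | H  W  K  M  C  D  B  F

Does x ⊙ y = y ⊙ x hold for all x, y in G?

C ⊙ W = K but W ⊙ C = M.
Since C and W do not commute, G is not abelian.

No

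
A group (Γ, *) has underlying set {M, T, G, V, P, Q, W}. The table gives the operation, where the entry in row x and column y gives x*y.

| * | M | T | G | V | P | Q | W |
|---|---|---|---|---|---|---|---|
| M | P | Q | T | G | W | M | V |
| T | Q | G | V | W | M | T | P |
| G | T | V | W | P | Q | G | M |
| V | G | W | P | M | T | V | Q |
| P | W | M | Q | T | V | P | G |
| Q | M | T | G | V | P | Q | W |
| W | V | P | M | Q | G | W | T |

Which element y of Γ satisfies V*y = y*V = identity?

First locate the identity: row Q matches the header, so Q is the identity.
Scan row V for Q: V*W = Q. Hence V^(-1) = W.

W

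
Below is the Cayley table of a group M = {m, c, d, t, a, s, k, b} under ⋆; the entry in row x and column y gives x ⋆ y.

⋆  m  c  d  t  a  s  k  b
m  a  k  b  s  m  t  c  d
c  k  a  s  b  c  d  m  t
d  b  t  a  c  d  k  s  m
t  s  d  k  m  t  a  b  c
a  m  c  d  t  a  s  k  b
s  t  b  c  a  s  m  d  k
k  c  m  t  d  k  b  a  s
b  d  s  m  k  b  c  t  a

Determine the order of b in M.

The identity element is a (its row matches the header).
b^1 = b
b^2 = b ⋆ b = a
The first power of b equal to the identity is b^2, so ord(b) = 2.

2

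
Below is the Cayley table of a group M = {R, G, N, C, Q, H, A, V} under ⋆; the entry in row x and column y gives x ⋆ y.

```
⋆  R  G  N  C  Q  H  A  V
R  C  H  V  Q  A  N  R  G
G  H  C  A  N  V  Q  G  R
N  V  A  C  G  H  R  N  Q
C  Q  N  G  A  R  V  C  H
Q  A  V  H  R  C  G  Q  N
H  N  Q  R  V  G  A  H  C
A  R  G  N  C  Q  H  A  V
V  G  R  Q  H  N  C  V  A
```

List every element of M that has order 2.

{C, H, V}

Identity is A. Compute the order of each non-identity element by repeated multiplication:
  R: R → C → Q → A  (order 4)
  G: G → C → N → A  (order 4)
  N: N → C → G → A  (order 4)
  C: C → A  (order 2)
  Q: Q → C → R → A  (order 4)
  H: H → A  (order 2)
  V: V → A  (order 2)
Elements of order 2: {C, H, V}.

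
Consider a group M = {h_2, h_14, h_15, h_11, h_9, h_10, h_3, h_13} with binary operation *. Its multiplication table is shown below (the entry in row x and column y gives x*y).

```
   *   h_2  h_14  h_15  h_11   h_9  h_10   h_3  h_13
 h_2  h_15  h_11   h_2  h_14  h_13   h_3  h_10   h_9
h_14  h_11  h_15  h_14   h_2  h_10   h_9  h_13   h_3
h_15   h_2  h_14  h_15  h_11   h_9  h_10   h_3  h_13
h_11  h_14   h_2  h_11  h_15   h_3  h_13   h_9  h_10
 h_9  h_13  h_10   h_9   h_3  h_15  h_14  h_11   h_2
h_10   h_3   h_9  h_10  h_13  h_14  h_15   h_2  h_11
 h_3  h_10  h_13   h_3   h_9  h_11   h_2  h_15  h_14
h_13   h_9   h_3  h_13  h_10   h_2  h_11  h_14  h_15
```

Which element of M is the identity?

The identity e satisfies e*x = x for all x, so its row in the table reproduces the column headers.
Row h_15 reads: h_2, h_14, h_15, h_11, h_9, h_10, h_3, h_13 — exactly the header order. So h_15 is the identity.
(Structurally, M here is isomorphic to the elementary abelian group (Z_2)^3.)

h_15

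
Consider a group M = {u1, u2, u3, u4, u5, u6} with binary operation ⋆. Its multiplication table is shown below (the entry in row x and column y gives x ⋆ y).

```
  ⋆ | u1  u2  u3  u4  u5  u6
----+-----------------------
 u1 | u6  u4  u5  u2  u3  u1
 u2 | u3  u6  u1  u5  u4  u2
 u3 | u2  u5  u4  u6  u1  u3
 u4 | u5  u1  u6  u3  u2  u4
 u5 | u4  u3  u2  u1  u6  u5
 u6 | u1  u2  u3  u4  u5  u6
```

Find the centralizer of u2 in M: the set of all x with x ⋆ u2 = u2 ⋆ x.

Compare row u2 with column u2 entry by entry.
u5 ⋆ u2 = u3 but u2 ⋆ u5 = u4, so u5 does not.
Collecting the elements that commute with u2: C(u2) = {u2, u6}.

{u2, u6}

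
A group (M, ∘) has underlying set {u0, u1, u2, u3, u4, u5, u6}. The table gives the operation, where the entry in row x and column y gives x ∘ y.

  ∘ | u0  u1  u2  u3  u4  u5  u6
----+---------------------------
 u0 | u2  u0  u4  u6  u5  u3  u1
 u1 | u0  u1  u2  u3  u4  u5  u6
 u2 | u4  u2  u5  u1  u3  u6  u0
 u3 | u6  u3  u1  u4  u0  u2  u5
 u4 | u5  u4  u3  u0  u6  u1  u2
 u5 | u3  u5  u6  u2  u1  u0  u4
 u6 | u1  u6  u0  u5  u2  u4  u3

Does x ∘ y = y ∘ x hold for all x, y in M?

Yes

Check whether the table is symmetric across its main diagonal.
Every entry (row x, col y) equals the entry (row y, col x), so M is abelian.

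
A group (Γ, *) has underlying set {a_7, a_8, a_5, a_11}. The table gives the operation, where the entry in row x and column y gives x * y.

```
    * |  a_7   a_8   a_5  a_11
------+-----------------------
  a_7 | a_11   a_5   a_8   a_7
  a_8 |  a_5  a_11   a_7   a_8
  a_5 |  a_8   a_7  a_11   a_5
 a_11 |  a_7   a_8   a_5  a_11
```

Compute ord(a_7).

2

The identity element is a_11 (its row matches the header).
a_7^1 = a_7
a_7^2 = a_7 * a_7 = a_11
The first power of a_7 equal to the identity is a_7^2, so ord(a_7) = 2.
(Structurally, Γ here is isomorphic to the Klein four-group V_4.)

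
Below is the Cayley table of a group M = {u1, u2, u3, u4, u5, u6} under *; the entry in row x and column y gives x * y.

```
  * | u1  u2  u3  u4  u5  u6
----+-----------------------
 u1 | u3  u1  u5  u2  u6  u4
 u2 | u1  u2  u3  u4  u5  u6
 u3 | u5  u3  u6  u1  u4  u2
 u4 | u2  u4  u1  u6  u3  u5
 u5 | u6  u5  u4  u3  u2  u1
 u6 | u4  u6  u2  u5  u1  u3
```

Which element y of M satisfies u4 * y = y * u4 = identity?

First locate the identity: row u2 matches the header, so u2 is the identity.
Scan row u4 for u2: u4 * u1 = u2. Hence u4^(-1) = u1.

u1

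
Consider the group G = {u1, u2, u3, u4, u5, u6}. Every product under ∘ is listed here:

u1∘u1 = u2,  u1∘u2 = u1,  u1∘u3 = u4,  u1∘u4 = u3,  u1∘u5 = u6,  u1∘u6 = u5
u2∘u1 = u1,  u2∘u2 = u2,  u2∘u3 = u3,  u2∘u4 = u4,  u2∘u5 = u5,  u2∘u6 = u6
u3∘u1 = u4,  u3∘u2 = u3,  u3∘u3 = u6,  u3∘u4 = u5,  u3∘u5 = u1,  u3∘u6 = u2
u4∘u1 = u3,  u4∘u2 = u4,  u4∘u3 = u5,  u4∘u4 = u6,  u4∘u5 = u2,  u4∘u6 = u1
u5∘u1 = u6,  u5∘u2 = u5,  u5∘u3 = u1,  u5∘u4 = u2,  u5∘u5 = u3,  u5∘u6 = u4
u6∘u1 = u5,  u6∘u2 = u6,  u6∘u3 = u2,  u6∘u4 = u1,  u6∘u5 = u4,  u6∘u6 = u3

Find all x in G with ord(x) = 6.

Identity is u2. Compute the order of each non-identity element by repeated multiplication:
  u1: u1 → u2  (order 2)
  u3: u3 → u6 → u2  (order 3)
  u4: u4 → u6 → u1 → u3 → u5 → u2  (order 6)
  u5: u5 → u3 → u1 → u6 → u4 → u2  (order 6)
  u6: u6 → u3 → u2  (order 3)
Elements of order 6: {u4, u5}.

{u4, u5}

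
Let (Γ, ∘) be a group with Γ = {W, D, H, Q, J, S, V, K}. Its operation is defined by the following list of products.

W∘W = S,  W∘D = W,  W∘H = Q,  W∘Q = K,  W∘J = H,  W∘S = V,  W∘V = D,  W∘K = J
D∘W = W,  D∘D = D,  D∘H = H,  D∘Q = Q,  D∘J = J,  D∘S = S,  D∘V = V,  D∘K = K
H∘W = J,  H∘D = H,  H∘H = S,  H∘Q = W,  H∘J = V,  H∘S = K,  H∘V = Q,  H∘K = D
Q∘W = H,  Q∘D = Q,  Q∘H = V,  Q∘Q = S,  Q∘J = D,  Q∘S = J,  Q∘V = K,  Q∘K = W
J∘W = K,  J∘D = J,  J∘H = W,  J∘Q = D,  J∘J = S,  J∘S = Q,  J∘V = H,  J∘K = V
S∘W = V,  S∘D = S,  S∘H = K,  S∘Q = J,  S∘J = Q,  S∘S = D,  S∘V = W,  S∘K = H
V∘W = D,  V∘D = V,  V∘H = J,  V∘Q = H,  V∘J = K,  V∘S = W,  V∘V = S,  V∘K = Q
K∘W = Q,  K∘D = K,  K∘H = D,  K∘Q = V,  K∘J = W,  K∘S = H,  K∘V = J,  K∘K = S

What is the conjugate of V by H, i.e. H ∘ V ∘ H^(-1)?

W

The identity is D. In row H, the entry D sits in column K, so H^(-1) = K.
H ∘ V = Q
Q ∘ K = W
(Structurally, Γ here is isomorphic to the quaternion group Q_8.)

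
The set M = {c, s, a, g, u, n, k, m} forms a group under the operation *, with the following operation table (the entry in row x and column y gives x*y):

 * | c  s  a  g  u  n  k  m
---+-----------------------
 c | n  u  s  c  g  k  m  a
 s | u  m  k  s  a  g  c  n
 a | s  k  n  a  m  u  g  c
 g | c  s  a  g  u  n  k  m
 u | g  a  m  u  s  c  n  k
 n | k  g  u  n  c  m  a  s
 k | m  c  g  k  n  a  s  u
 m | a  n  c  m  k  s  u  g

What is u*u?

s

Read row u, column u: u*u = s.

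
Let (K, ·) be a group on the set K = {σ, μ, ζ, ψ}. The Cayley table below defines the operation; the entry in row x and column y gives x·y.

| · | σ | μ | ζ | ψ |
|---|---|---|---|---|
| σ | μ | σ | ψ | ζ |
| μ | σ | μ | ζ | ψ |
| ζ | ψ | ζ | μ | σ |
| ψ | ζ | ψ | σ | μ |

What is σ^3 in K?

σ

σ^1 = σ
σ^2 = σ·σ = μ
σ^3 = μ·σ = σ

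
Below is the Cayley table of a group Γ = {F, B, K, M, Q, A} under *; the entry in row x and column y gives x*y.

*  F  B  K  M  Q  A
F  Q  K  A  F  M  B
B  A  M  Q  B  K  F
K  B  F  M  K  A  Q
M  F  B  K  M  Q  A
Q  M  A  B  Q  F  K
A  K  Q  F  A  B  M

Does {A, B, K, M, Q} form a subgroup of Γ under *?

No

Q*Q = F, which is not in {A, B, K, M, Q}.
The subset is not closed under *, so it is not a subgroup.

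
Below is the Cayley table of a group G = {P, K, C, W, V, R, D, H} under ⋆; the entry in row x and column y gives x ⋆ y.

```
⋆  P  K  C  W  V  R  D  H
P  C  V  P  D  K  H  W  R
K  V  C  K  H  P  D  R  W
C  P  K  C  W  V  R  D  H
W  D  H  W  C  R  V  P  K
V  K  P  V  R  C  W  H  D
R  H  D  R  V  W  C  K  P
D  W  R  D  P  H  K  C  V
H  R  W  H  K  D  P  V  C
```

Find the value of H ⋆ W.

Read row H, column W: H ⋆ W = K.

K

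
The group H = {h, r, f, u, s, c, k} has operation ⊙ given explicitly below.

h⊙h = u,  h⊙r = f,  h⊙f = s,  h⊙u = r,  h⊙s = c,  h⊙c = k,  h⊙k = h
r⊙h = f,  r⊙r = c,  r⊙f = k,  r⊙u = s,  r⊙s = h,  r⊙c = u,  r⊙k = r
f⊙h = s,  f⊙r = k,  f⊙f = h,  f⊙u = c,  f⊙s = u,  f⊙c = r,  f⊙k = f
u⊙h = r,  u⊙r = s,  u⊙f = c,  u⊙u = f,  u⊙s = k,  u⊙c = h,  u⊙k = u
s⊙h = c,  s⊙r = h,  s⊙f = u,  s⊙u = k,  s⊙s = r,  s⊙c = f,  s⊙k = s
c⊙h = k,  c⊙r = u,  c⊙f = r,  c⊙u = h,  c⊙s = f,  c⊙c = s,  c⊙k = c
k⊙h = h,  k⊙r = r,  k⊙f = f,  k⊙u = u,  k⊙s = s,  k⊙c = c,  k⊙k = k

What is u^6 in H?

u^1 = u
u^2 = u ⊙ u = f
u^3 = f ⊙ u = c
u^4 = c ⊙ u = h
u^5 = h ⊙ u = r
u^6 = r ⊙ u = s

s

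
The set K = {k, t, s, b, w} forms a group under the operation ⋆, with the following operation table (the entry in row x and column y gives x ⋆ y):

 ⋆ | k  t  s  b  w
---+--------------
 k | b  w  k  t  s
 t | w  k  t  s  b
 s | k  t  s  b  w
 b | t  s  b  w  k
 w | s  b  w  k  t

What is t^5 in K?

s

t^1 = t
t^2 = t ⋆ t = k
t^3 = k ⋆ t = w
t^4 = w ⋆ t = b
t^5 = b ⋆ t = s
(Structurally, K here is isomorphic to the cyclic group Z_5.)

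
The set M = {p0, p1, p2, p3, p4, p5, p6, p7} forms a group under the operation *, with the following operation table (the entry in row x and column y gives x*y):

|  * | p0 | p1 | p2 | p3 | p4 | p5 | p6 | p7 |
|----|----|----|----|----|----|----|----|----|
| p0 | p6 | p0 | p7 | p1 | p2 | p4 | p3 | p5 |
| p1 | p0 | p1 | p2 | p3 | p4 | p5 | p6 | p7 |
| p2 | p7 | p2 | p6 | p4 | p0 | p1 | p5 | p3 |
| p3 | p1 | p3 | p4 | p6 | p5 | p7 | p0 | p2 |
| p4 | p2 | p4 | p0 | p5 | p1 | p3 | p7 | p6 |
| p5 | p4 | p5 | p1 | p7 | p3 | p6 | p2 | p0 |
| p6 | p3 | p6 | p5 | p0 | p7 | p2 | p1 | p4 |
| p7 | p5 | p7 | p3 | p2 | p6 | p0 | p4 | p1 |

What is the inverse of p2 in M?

p5

First locate the identity: row p1 matches the header, so p1 is the identity.
Scan row p2 for p1: p2*p5 = p1. Hence p2^(-1) = p5.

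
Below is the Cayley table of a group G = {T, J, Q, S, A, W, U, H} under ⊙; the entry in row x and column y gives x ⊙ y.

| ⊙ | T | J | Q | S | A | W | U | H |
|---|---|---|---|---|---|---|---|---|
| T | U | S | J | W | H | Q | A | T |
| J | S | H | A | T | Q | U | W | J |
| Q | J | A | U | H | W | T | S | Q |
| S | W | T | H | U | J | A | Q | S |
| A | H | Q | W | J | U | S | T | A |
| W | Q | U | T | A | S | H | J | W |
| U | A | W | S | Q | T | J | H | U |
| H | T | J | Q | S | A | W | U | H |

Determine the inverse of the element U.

First locate the identity: row H matches the header, so H is the identity.
Scan row U for H: U ⊙ U = H. Hence U^(-1) = U.

U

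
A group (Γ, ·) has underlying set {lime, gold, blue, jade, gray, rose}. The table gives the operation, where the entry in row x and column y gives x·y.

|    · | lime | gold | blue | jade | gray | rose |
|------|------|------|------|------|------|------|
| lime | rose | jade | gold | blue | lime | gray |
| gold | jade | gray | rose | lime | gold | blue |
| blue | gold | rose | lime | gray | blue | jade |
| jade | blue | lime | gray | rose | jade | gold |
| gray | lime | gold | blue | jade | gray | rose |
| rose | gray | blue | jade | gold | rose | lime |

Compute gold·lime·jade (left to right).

gold·lime = jade
jade·jade = rose
(Structurally, Γ here is isomorphic to the cyclic group Z_6.)

rose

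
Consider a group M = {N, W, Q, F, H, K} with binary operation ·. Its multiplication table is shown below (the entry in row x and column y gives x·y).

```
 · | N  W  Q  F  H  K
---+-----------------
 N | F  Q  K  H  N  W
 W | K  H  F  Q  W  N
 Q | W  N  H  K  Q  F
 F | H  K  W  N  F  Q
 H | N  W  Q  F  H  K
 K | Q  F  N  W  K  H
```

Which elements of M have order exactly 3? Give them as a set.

{F, N}

Identity is H. Compute the order of each non-identity element by repeated multiplication:
  N: N → F → H  (order 3)
  W: W → H  (order 2)
  Q: Q → H  (order 2)
  F: F → N → H  (order 3)
  K: K → H  (order 2)
Elements of order 3: {F, N}.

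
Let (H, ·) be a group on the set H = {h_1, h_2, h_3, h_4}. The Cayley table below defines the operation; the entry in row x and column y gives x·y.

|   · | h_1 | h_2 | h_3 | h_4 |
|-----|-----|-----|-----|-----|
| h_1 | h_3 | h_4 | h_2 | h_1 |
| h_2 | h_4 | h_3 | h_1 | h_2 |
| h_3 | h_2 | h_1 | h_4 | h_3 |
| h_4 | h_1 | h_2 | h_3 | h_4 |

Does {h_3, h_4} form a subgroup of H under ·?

{h_3, h_4} contains the identity h_4.
Checking products: every product of two elements of {h_3, h_4} (read from the table) lies in {h_3, h_4}, so the set is closed.
In a finite group, a nonempty closed subset is a subgroup. So {h_3, h_4} ≤ H.

Yes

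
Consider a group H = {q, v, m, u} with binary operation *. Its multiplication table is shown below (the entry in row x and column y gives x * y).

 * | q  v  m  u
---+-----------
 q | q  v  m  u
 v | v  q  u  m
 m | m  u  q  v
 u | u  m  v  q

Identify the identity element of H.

The identity e satisfies e * x = x for all x, so its row in the table reproduces the column headers.
Row q reads: q, v, m, u — exactly the header order. So q is the identity.
(Structurally, H here is isomorphic to the Klein four-group V_4.)

q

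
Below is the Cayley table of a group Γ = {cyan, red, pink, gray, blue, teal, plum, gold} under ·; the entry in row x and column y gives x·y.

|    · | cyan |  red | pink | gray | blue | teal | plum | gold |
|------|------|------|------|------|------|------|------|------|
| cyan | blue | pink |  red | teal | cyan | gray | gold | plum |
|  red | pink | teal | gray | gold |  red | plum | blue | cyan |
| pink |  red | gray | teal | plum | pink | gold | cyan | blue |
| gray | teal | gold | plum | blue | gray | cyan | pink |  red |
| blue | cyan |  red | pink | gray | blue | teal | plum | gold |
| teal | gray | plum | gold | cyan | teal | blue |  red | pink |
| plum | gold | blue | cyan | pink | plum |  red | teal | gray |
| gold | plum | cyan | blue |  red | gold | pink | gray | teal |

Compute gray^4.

blue

gray^1 = gray
gray^2 = gray·gray = blue
gray^3 = blue·gray = gray
gray^4 = gray·gray = blue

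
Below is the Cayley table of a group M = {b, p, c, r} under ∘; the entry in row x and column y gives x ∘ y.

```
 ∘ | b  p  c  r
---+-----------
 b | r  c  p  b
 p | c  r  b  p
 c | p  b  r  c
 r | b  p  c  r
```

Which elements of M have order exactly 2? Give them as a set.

Identity is r. Compute the order of each non-identity element by repeated multiplication:
  b: b → r  (order 2)
  p: p → r  (order 2)
  c: c → r  (order 2)
Elements of order 2: {b, c, p}.

{b, c, p}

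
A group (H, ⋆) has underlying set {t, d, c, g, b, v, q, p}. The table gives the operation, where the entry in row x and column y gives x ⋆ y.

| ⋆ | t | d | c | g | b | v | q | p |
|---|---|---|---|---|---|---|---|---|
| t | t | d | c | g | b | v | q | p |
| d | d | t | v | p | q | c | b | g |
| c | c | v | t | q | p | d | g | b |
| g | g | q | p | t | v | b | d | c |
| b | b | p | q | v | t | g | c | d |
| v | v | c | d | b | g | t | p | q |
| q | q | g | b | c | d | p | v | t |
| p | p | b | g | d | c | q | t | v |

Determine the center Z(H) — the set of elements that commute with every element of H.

An element z is central iff its row equals its column in the table.
For d: d ⋆ p = g ≠ b = p ⋆ d, so d ∉ Z.
Checking each element this way leaves Z(H) = {t, v}.

{t, v}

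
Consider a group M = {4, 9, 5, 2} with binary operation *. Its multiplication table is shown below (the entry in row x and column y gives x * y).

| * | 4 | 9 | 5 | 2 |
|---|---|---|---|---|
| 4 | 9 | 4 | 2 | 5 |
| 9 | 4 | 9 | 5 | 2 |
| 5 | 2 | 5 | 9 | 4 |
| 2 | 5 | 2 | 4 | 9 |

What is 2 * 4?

Read row 2, column 4: 2 * 4 = 5.

5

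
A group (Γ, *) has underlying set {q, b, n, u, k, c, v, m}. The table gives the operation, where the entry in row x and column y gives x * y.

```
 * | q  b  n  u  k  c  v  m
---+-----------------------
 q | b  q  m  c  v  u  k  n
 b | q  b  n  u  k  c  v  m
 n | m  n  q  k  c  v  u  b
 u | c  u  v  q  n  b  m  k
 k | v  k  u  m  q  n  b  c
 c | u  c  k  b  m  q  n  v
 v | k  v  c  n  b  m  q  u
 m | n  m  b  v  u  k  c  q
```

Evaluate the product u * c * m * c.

u * c = b
b * m = m
m * c = k

k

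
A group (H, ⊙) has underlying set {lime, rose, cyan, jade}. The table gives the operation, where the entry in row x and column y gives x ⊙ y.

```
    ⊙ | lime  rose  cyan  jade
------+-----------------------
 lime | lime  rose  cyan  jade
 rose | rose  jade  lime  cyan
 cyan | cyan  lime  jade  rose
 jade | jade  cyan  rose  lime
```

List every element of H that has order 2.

{jade}

Identity is lime. Compute the order of each non-identity element by repeated multiplication:
  rose: rose → jade → cyan → lime  (order 4)
  cyan: cyan → jade → rose → lime  (order 4)
  jade: jade → lime  (order 2)
Elements of order 2: {jade}.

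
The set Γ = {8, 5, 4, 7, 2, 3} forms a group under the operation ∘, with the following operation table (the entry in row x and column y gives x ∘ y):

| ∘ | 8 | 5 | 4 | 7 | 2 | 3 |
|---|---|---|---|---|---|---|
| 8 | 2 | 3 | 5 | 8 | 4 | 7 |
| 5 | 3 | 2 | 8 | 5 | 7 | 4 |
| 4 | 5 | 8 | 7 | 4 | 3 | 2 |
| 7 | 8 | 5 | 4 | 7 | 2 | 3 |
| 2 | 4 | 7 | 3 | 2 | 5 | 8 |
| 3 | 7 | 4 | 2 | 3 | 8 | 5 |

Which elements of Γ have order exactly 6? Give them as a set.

Identity is 7. Compute the order of each non-identity element by repeated multiplication:
  8: 8 → 2 → 4 → 5 → 3 → 7  (order 6)
  5: 5 → 2 → 7  (order 3)
  4: 4 → 7  (order 2)
  2: 2 → 5 → 7  (order 3)
  3: 3 → 5 → 4 → 2 → 8 → 7  (order 6)
Elements of order 6: {3, 8}.

{3, 8}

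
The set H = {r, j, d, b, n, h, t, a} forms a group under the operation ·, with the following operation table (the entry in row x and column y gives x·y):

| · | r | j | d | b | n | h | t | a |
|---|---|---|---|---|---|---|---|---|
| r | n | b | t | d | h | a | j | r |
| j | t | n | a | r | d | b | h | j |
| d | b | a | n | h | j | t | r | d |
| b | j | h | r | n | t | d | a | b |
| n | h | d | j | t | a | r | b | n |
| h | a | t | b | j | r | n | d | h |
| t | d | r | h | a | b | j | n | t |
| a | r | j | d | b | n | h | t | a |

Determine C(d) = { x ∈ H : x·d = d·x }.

Compare row d with column d entry by entry.
j·d = a = d·j, so j commutes with d.
r·d = t but d·r = b, so r does not.
Collecting the elements that commute with d: C(d) = {a, d, j, n}.

{a, d, j, n}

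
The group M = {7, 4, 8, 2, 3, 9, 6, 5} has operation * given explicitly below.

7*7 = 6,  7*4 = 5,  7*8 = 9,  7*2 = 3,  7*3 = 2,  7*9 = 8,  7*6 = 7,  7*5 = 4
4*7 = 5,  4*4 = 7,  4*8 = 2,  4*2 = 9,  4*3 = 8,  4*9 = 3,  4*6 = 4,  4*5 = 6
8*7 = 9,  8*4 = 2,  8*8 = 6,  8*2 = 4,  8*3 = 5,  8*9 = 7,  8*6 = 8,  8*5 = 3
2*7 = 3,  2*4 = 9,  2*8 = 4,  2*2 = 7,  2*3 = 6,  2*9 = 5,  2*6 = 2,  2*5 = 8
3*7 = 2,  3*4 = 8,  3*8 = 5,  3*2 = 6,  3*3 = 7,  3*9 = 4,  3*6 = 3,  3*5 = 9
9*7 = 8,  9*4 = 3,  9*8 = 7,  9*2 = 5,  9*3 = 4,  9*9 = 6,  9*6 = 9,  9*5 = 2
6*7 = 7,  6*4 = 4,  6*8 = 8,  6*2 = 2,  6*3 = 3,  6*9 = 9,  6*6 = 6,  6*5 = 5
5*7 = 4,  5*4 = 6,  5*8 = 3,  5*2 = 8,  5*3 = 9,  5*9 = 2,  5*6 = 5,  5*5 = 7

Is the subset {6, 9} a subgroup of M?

Yes

{6, 9} contains the identity 6.
Checking products: every product of two elements of {6, 9} (read from the table) lies in {6, 9}, so the set is closed.
In a finite group, a nonempty closed subset is a subgroup. So {6, 9} ≤ M.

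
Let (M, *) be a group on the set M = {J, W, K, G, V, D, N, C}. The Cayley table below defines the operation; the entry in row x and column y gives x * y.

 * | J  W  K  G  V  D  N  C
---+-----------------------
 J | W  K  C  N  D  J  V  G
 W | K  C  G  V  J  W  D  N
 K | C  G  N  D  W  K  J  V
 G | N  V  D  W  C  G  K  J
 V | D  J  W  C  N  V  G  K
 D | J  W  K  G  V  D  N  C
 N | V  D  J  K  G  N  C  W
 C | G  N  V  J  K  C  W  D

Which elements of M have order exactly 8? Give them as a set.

{G, J, K, V}

Identity is D. Compute the order of each non-identity element by repeated multiplication:
  J: J → W → K → C → G → N → V → D  (order 8)
  W: W → C → N → D  (order 4)
  K: K → N → J → C → V → W → G → D  (order 8)
  G: G → W → V → C → J → N → K → D  (order 8)
  V: V → N → G → C → K → W → J → D  (order 8)
  N: N → C → W → D  (order 4)
  C: C → D  (order 2)
Elements of order 8: {G, J, K, V}.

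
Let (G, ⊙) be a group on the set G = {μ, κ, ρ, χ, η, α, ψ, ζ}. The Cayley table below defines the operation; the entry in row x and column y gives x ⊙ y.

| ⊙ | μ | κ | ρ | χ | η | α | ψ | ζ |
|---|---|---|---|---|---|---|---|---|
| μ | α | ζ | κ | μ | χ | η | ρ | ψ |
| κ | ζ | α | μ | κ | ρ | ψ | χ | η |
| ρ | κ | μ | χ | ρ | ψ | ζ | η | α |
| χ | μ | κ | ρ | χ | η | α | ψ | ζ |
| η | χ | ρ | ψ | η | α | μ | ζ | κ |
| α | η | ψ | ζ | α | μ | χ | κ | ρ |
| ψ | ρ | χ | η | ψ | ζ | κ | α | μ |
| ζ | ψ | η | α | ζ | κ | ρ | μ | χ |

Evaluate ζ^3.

ζ

ζ^1 = ζ
ζ^2 = ζ ⊙ ζ = χ
ζ^3 = χ ⊙ ζ = ζ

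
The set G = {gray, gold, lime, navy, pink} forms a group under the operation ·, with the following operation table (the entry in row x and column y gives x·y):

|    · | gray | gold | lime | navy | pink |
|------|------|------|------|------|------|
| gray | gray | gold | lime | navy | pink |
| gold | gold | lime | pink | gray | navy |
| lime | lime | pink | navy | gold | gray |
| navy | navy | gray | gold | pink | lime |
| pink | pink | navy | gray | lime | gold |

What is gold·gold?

lime

Read row gold, column gold: gold·gold = lime.
(Structurally, G here is isomorphic to the cyclic group Z_5.)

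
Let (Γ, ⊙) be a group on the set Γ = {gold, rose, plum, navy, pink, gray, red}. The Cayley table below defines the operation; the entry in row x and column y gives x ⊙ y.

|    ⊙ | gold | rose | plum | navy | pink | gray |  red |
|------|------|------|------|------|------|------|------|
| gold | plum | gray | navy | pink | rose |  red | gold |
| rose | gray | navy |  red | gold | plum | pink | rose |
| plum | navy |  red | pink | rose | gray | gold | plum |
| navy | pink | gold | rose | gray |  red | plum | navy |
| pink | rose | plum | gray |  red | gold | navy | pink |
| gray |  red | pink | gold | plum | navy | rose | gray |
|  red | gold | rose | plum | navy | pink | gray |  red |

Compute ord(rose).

The identity element is red (its row matches the header).
rose^1 = rose
rose^2 = rose ⊙ rose = navy
rose^3 = navy ⊙ rose = gold
rose^4 = gold ⊙ rose = gray
rose^5 = gray ⊙ rose = pink
rose^6 = pink ⊙ rose = plum
rose^7 = plum ⊙ rose = red
The first power of rose equal to the identity is rose^7, so ord(rose) = 7.

7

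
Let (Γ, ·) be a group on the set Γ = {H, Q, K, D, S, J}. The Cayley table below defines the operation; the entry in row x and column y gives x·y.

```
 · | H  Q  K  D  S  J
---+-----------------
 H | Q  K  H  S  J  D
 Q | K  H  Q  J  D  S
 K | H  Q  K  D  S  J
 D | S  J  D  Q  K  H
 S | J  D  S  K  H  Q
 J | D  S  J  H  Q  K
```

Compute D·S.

Read row D, column S: D·S = K.

K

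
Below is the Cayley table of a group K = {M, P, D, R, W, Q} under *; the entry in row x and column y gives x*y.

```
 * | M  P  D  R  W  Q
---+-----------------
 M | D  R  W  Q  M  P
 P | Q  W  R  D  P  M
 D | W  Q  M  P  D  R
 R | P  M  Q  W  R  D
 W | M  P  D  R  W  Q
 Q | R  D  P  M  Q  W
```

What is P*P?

Read row P, column P: P*P = W.

W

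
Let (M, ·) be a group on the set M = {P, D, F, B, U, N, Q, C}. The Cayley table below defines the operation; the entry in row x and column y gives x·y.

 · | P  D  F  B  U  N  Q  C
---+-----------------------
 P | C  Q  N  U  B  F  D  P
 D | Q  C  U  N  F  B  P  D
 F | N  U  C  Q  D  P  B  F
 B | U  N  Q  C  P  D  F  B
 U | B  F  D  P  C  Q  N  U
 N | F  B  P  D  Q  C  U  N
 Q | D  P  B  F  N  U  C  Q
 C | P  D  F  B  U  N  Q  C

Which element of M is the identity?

C

The identity e satisfies e·x = x for all x, so its row in the table reproduces the column headers.
Row C reads: P, D, F, B, U, N, Q, C — exactly the header order. So C is the identity.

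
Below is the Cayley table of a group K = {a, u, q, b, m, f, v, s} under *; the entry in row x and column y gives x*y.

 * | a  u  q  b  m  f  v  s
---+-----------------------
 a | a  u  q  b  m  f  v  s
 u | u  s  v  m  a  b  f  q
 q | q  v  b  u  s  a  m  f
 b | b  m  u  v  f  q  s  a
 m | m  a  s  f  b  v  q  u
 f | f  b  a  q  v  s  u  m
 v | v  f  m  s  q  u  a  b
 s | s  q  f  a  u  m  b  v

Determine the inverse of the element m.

u

First locate the identity: row a matches the header, so a is the identity.
Scan row m for a: m*u = a. Hence m^(-1) = u.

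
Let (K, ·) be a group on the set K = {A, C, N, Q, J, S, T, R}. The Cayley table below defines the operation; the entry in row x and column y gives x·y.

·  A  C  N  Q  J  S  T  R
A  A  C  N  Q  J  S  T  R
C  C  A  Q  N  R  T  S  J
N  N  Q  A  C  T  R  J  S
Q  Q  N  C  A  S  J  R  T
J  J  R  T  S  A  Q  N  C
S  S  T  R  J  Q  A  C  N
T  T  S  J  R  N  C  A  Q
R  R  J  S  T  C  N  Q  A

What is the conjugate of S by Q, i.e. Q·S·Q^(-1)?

S

The identity is A. In row Q, the entry A sits in column Q, so Q^(-1) = Q.
Q·S = J
J·Q = S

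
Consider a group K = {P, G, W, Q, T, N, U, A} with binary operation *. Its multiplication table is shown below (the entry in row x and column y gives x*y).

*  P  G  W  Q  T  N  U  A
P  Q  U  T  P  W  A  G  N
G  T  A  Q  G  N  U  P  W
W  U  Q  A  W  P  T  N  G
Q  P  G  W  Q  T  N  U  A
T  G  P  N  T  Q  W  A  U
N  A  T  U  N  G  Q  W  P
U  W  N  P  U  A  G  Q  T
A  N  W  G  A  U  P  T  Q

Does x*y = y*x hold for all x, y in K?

G*T = N but T*G = P.
Since G and T do not commute, K is not abelian.

No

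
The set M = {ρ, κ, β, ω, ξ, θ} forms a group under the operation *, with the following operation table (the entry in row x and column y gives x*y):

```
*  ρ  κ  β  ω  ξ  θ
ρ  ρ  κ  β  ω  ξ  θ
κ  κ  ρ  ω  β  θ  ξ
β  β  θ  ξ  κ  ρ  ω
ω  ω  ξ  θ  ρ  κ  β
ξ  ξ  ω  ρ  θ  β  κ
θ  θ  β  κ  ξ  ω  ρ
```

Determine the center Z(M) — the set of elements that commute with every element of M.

{ρ}

An element z is central iff its row equals its column in the table.
For β: β*ω = κ ≠ θ = ω*β, so β ∉ Z.
Checking each element this way leaves Z(M) = {ρ}.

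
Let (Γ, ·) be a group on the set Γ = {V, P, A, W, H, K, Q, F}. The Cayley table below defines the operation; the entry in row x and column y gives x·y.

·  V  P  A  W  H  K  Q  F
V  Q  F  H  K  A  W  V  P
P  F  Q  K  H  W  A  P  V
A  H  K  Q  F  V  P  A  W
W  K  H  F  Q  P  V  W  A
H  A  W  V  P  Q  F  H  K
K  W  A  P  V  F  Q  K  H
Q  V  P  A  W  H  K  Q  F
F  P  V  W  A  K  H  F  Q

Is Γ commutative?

Check whether the table is symmetric across its main diagonal.
Every entry (row x, col y) equals the entry (row y, col x), so Γ is abelian.

Yes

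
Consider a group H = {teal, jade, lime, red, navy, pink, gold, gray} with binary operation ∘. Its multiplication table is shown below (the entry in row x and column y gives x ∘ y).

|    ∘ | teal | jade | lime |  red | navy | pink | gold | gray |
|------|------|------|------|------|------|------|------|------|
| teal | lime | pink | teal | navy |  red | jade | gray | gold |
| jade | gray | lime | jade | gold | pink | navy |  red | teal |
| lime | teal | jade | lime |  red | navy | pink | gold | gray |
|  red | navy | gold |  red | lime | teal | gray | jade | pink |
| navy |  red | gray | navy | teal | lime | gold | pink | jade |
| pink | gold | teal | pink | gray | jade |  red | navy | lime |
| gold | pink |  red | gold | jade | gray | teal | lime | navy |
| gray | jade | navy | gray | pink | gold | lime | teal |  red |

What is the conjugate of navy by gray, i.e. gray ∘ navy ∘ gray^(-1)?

The identity is lime. In row gray, the entry lime sits in column pink, so gray^(-1) = pink.
gray ∘ navy = gold
gold ∘ pink = teal

teal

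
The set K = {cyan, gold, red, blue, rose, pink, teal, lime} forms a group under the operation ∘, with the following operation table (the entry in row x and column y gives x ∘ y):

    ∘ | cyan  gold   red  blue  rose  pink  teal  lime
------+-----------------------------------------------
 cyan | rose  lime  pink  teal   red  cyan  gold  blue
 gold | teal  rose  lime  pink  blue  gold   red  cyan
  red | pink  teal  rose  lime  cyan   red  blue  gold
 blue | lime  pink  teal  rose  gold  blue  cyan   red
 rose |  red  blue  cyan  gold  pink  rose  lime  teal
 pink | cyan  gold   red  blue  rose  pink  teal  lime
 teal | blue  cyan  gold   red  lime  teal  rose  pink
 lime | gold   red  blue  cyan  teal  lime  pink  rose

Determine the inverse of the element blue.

First locate the identity: row pink matches the header, so pink is the identity.
Scan row blue for pink: blue ∘ gold = pink. Hence blue^(-1) = gold.

gold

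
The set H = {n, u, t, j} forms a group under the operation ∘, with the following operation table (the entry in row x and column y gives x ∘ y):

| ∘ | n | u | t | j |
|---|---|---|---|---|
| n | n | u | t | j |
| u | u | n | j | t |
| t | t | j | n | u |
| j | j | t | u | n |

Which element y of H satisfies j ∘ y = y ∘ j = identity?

j

First locate the identity: row n matches the header, so n is the identity.
Scan row j for n: j ∘ j = n. Hence j^(-1) = j.
(Structurally, H here is isomorphic to the Klein four-group V_4.)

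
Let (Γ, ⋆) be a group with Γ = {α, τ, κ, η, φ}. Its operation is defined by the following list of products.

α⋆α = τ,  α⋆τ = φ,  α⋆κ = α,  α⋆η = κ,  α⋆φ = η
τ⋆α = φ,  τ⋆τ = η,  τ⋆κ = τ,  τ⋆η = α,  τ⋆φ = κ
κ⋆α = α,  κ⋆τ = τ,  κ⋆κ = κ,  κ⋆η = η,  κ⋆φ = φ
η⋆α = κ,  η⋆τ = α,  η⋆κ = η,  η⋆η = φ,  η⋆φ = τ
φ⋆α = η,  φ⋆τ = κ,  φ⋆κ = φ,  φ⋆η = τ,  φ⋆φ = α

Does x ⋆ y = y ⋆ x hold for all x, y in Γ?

Yes

Check whether the table is symmetric across its main diagonal.
Every entry (row x, col y) equals the entry (row y, col x), so Γ is abelian.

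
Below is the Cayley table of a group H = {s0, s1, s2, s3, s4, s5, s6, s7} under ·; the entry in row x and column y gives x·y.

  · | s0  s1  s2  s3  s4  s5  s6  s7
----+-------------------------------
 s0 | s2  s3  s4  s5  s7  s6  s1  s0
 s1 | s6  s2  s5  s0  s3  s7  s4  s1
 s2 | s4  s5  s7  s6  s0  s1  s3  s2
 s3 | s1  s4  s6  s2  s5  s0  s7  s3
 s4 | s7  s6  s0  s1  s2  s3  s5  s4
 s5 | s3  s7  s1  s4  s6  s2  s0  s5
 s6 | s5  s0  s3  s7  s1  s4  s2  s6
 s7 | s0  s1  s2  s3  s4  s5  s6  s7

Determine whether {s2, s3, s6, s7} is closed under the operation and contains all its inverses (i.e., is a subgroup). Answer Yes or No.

Yes

{s2, s3, s6, s7} contains the identity s7.
Checking products: every product of two elements of {s2, s3, s6, s7} (read from the table) lies in {s2, s3, s6, s7}, so the set is closed.
In a finite group, a nonempty closed subset is a subgroup. So {s2, s3, s6, s7} ≤ H.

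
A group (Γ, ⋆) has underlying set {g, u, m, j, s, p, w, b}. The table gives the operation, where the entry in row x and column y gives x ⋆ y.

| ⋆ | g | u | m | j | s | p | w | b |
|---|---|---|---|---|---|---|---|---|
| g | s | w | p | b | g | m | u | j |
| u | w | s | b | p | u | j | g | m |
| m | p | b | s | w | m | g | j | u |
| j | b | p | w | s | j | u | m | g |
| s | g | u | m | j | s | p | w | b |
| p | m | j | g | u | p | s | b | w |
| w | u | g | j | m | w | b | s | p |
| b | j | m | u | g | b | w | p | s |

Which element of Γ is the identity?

The identity e satisfies e ⋆ x = x for all x, so its row in the table reproduces the column headers.
Row s reads: g, u, m, j, s, p, w, b — exactly the header order. So s is the identity.
(Structurally, Γ here is isomorphic to the elementary abelian group (Z_2)^3.)

s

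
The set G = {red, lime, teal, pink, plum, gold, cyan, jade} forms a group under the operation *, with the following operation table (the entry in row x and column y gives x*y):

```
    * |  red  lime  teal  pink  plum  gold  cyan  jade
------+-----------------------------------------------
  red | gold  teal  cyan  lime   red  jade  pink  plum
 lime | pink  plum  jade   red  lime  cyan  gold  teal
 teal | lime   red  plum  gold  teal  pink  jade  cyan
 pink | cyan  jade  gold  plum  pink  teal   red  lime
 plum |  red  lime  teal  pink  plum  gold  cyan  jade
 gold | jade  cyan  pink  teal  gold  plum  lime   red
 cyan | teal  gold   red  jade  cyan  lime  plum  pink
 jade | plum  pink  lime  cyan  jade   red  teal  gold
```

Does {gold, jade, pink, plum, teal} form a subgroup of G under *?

No

jade*gold = red, which is not in {gold, jade, pink, plum, teal}.
The subset is not closed under *, so it is not a subgroup.
(Structurally, G here is isomorphic to the dihedral group D_4.)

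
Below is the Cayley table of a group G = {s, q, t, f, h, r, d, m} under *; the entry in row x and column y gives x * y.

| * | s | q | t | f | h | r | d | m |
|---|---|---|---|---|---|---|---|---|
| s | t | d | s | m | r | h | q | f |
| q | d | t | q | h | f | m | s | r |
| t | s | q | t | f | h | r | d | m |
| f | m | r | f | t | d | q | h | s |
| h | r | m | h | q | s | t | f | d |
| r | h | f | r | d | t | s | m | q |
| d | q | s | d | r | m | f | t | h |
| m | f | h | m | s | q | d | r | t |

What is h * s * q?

h * s = r
r * q = f

f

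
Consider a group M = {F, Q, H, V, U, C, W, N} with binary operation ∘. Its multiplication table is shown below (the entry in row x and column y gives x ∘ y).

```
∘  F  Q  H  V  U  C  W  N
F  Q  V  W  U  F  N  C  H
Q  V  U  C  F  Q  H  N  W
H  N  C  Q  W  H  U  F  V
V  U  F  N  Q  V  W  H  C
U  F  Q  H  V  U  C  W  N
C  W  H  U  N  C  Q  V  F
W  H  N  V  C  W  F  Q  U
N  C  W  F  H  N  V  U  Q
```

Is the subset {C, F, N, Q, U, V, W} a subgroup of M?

Q ∘ C = H, which is not in {C, F, N, Q, U, V, W}.
The subset is not closed under ∘, so it is not a subgroup.

No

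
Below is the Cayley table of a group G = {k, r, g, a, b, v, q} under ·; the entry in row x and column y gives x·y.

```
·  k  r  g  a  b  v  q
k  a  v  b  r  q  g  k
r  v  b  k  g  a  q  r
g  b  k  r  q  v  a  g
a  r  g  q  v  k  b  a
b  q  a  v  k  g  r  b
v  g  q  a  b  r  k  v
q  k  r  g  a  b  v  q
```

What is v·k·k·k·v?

v

v·k = g
g·k = b
b·k = q
q·v = v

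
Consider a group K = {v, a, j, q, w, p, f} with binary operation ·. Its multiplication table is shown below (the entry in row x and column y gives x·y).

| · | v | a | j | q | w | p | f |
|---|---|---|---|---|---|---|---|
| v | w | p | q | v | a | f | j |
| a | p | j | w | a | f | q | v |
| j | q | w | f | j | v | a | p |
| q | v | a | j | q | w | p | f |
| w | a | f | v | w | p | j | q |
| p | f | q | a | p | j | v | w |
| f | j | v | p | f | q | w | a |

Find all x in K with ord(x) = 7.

{a, f, j, p, v, w}

Identity is q. Compute the order of each non-identity element by repeated multiplication:
  v: v → w → a → p → f → j → q  (order 7)
  a: a → j → w → f → v → p → q  (order 7)
  j: j → f → p → a → w → v → q  (order 7)
  w: w → p → j → v → a → f → q  (order 7)
  p: p → v → f → w → j → a → q  (order 7)
  f: f → a → v → j → p → w → q  (order 7)
Elements of order 7: {a, f, j, p, v, w}.
(Structurally, K here is isomorphic to the cyclic group Z_7.)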